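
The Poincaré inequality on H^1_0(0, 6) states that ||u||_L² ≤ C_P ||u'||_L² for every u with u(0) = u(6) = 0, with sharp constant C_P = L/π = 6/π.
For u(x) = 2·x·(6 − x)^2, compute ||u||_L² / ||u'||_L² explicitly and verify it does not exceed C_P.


||u||_L² / ||u'||_L² = 3*sqrt(14)/7 < C_P = 6/π.

u(x) = 2·x·(6 − x)^2, so u'(x) = 6*(x - 6)*(x - 2).
u(x) = 2·x·(6 − x)^2 vanishes at x = 0 and x = 6, so u ∈ H^1_0(0, 6). Differentiate via the product rule and integrate the resulting polynomials term by term.
  ∫_0^6 u² dx = ∫_0^6 (4*x^6 - 96*x^5 + 864*x^4 - 3456*x^3 + 5184*x^2) dx. Term by term:
    ∫_0^6 4*x^6 dx = 1119744/7;  ∫_0^6 -96*x^5 dx = -746496;  ∫_0^6 864*x^4 dx = 6718464/5;
    ∫_0^6 -3456*x^3 dx = -1119744;  ∫_0^6 5184*x^2 dx = 373248.
  Sum: 1119744/7 − 746496 + 6718464/5 − 1119744 + 373248 = 373248/35.
  ∫_0^6 (u')² dx = ∫_0^6 (36*x^4 - 576*x^3 + 3168*x^2 - 6912*x + 5184) dx. Term by term:
    ∫_0^6 36*x^4 dx = 279936/5;  ∫_0^6 -576*x^3 dx = -186624;  ∫_0^6 3168*x^2 dx = 228096;
    ∫_0^6 -6912*x dx = -124416;  ∫_0^6 5184 dx = 31104.
  Sum: 279936/5 − 186624 + 228096 − 124416 + 31104 = 20736/5.
∫_0^6 u² dx = 373248/35, so ||u||_L² = 432*sqrt(70)/35.
∫_0^6 (u')² dx = 20736/5, so ||u'||_L² = 144*sqrt(5)/5.
Ratio ||u||_L² / ||u'||_L² = 3*sqrt(14)/7.
Sharp Poincaré constant on H^1_0(0, 6) is C_P = L/π = 6/π, achieved by sin(π/6·x).
A polynomial bump cannot attain the sharp Poincaré constant (only the first sine eigenfunction does), so the ratio is strictly less than C_P, consistent with ||u||_L² ≤ C_P ||u'||_L².


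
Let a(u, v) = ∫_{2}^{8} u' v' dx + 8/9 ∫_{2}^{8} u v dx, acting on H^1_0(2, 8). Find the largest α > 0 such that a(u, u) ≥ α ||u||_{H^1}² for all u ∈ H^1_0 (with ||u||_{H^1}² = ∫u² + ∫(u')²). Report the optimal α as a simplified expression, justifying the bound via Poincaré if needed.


α = (π^2 + 32)/(π^2 + 36)

Coercivity of a(·,·) on H^1_0(2, 8) means a(u, u) ≥ α ||u||_{H^1}² for every u ∈ H^1_0.
The interval has length L = 6, and Poincaré/coercivity depend only on L. Here a(u, u) = ∫(u')² + (8/9)·∫u².
Here 0 < c = 8/9 < 1. The condition a(u,u) ≥ α||u||_{H^1}² reads (1−α)∫(u')² ≥ (α−c)∫u². Any admissible α is ≤ 1 (rapidly oscillating u have ∫u²/∫(u')² → 0), and α = 1 would force 0 ≥ (1−c)∫u², impossible since c < 1; so 1−α > 0. By the sharp Poincaré inequality on H^1_0 of an interval of length L, ∫(u')² ≥ (π/L)²∫u² with equality for the first sine mode sin(π(x−x₀)/L) (x₀ the left endpoint), so the inequality holds for all u iff (1−α)(π/L)² ≥ α − c, i.e. α ≤ ((π/L)² + c)/((π/L)² + 1) = (1 + c(L/π)²)/(1 + (L/π)²). With (π/L)² = π^2/36 and c = 8/9, the largest admissible constant is α = ((π/L)² + c)/((π/L)² + 1).
Simplifying, α = (π^2 + 32)/(π^2 + 36).


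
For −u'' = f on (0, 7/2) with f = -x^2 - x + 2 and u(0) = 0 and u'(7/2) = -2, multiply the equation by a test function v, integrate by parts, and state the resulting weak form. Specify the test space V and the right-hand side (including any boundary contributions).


V = {v ∈ H^1(0, 7/2) : v(0) = 0} (test functions vanish at x = 0 where u is specified); weak form: ∫_0^7/2 u'v' dx = ∫_0^7/2 (-x^2 - x + 2) v dx − 2·v(7/2) for all v ∈ V.

Multiply both sides by a test function v and integrate from 0 to 7/2:
  ∫_0^7/2 −u''(x) v(x) dx = ∫_0^7/2 f(x) v(x) dx.
Integrate the LHS by parts once:
  ∫_0^7/2 −u'' v dx = −[u'(x) v(x)]_0^7/2 + ∫_0^7/2 u'(x) v'(x) dx.
Thus ∫_0^7/2 u'(x) v'(x) dx = ∫_0^7/2 f(x) v(x) dx + [u'(x) v(x)]_0^7/2.
Choose V so that boundary terms are either known or forced to vanish.
Mixed BC: u(0) = 0 (Dirichlet) and u'(7/2) = -2 (Neumann). Define V = {v ∈ H^1(0, 7/2) : v(0) = 0}. Then [u' v]_0^7/2 = u'(7/2)·v(7/2) − u'(0)·0 = − 2·v(7/2).
Weak formulation: find u (satisfying any essential BC) such that ∫_0^7/2 u'(x) v'(x) dx = ∫_0^7/2 f v dx − 2·v(7/2) for all v ∈ V (Dirichlet at 0 absorbed into V; Neumann datum at x = 7/2 contributes the boundary term).
Substituting f(x) = -x^2 - x + 2, the right-hand side is ∫_0^7/2 (-x^2 - x + 2) v dx − 2·v(7/2).


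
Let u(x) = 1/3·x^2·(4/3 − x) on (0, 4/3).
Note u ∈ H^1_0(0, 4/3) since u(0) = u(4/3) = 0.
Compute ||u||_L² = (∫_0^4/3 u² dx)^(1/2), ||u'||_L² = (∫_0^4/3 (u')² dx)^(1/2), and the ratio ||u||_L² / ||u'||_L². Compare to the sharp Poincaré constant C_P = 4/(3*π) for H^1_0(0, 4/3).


||u||_L² / ||u'||_L² = 2*sqrt(14)/21 < C_P = 4/(3*π).

u(x) = 1/3·x^2·(4/3 − x), so u'(x) = x*(8 - 9*x)/9.
u(x) = 1/3·x^2·(4/3 − x) vanishes at x = 0 and x = 4/3, so u ∈ H^1_0(0, 4/3). Differentiate via the product rule and integrate the resulting polynomials term by term.
  ∫_0^4/3 u² dx = ∫_0^4/3 (x^6/9 - 8*x^5/27 + 16*x^4/81) dx. Term by term:
    ∫_0^4/3 x^6/9 dx = 16384/137781;  ∫_0^4/3 -8*x^5/27 dx = -16384/59049;  ∫_0^4/3 16*x^4/81 dx = 16384/98415.
  Sum: 16384/137781 − 16384/59049 + 16384/98415 = 16384/2066715.
  ∫_0^4/3 (u')² dx = ∫_0^4/3 (x^4 - 16*x^3/9 + 64*x^2/81) dx. Term by term:
    ∫_0^4/3 x^4 dx = 1024/1215;  ∫_0^4/3 -16*x^3/9 dx = -1024/729;  ∫_0^4/3 64*x^2/81 dx = 4096/6561.
  Sum: 1024/1215 − 1024/729 + 4096/6561 = 2048/32805.
∫_0^4/3 u² dx = 16384/2066715, so ||u||_L² = 128*sqrt(35)/8505.
∫_0^4/3 (u')² dx = 2048/32805, so ||u'||_L² = 32*sqrt(10)/405.
Ratio ||u||_L² / ||u'||_L² = 2*sqrt(14)/21.
Sharp Poincaré constant on H^1_0(0, 4/3) is C_P = L/π = 4/(3*π), achieved by sin(3*π/4·x).
A polynomial bump cannot attain the sharp Poincaré constant (only the first sine eigenfunction does), so the ratio is strictly less than C_P, consistent with ||u||_L² ≤ C_P ||u'||_L².


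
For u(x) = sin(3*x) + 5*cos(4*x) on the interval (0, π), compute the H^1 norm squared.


||u||_{H^1(0,π)}^2 = -1020/7 + 435*π/2

u'(x) = -20*sin(4*x) + 3*cos(3*x).
Expand u² and (u')² and integrate term by term on (0, π), using: for integers n ≥ 1, ∫_0^π sin²(nx) dx = ∫_0^π cos²(nx) dx = π/2; for n ≠ n', ∫_0^π sin(nx)sin(n'x) dx = ∫_0^π cos(nx)cos(n'x) dx = 0; and by product-to-sum, ∫_0^π sin(nx)cos(n'x) dx = ½∫_0^π [sin((n+n')x) + sin((n−n')x)] dx, which is 0 when n+n' is even and 2n/(n²−n'²) when n+n' is odd (it need not vanish on (0, π)).
  u² squared terms: (5)²·∫cos(4x)² dx = 25·π/2 = 25*π/2;  (1)²·∫sin(3x)² dx = 1·π/2 = π/2.
  u² cross terms: 2·(5)·(1)·∫cos(4x)·sin(3x) dx = 10·(-6/7) = -60/7.
  So ∫_0^π u² dx = 25*π/2 + π/2 − 60/7 = -60/7 + 13*π.
  (u')² squared terms: (-20)²·∫sin(4x)² dx = 400·π/2 = 200*π;  (3)²·∫cos(3x)² dx = 9·π/2 = 9*π/2.
  (u')² cross terms: 2·(-20)·(3)·∫sin(4x)·cos(3x) dx = -120·(8/7) = -960/7.
  So ∫_0^π (u')² dx = 200*π + 9*π/2 − 960/7 = -960/7 + 409*π/2.
||u||_{H^1}^2 = (-60/7 + 13*π) + (-960/7 + 409*π/2) = -1020/7 + 435*π/2.


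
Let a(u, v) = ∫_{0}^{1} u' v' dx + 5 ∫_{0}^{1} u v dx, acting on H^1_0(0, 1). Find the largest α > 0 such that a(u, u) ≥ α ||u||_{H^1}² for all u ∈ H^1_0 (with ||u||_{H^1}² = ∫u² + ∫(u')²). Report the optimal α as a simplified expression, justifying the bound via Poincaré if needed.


α = 1

Coercivity of a(·,·) on H^1_0(0, 1) means a(u, u) ≥ α ||u||_{H^1}² for every u ∈ H^1_0.
The interval has length L = 1, and Poincaré/coercivity depend only on L. Here a(u, u) = ∫(u')² + (5)·∫u².
Here c = 5 ≥ 1, so a(u,u) = ∫(u')² + c∫u² ≥ ∫(u')² + ∫u² = ||u||_{H^1}², i.e. α = 1 works. No larger α is possible: a(u,u) ≥ α||u||_{H^1}² means (1−α)∫(u')² ≥ (α−c)∫u², and for the modes u_n = sin(nπ(x−x₀)/L) (x₀ the left endpoint) one has ∫u_n²/∫(u_n')² = (L/(nπ))² → 0, so a(u_n,u_n)/||u_n||_{H^1}² → 1. Hence the optimal constant is α = 1.
Therefore α = 1.


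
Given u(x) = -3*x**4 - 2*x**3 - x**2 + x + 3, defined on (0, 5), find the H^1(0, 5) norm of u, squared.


||u||_{H^1}^2 = 4664325

The H^1 norm (squared) on an interval (0, L) is
  ||u||_{H^1}^2 = ∫_0^L u(x)^2 dx + ∫_0^L u'(x)^2 dx.
Compute u'(x) = -12*x**3 - 6*x**2 - 2*x + 1.
Then u(x)^2 = 9*x**8 + 12*x**7 + 10*x**6 - 2*x**5 - 21*x**4 - 14*x**3 - 5*x**2 + 6*x + 9 and u'(x)^2 = 144*x**6 + 144*x**5 + 84*x**4 - 8*x**2 - 4*x + 1.
Integrate each monomial from 0 to 5 using ∫_0^5 c·x^n dx = c·5^(n+1)/(n+1):
  ∫_0^5 u(x)^2 dx = ∫_0^5 (9*x^8 + 12*x^7 + 10*x^6 - 2*x^5 - 21*x^4 - 14*x^3 - 5*x^2 + 6*x + 9) dx. Term by term:
    ∫_0^5 9*x^8 dx = 1953125;  ∫_0^5 12*x^7 dx = 1171875/2;  ∫_0^5 10*x^6 dx = 781250/7;
    ∫_0^5 -2*x^5 dx = -15625/3;  ∫_0^5 -21*x^4 dx = -13125;  ∫_0^5 -14*x^3 dx = -4375/2;
    ∫_0^5 -5*x^2 dx = -625/3;  ∫_0^5 6*x dx = 75;  ∫_0^5 9 dx = 45.
  Sum: 1953125 + 1171875/2 + 781250/7 − 15625/3 − 13125 − 4375/2 − 625/3 + 75 + 45 = 55231270/21.
  ∫_0^5 u'(x)^2 dx = ∫_0^5 (144*x^6 + 144*x^5 + 84*x^4 - 8*x^2 - 4*x + 1) dx. Term by term:
    ∫_0^5 144*x^6 dx = 11250000/7;  ∫_0^5 144*x^5 dx = 375000;  ∫_0^5 84*x^4 dx = 52500;
    ∫_0^5 -8*x^2 dx = -1000/3;  ∫_0^5 -4*x dx = -50;  ∫_0^5 1 dx = 5.
  Sum: 11250000/7 + 375000 + 52500 − 1000/3 − 50 + 5 = 42719555/21.
Adding: ||u||_{H^1}^2 = 55231270/21 + 42719555/21 = 4664325.


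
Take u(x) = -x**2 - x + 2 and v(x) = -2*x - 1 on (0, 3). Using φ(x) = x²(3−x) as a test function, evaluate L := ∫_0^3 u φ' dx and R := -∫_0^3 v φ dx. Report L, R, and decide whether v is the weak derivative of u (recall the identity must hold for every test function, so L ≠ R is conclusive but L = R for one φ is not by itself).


LHS = 621/20, RHS = 621/20. Yes, v = u' weakly.

u(x) = -x**2 - x + 2, classical derivative u'(x) = -2*x - 1.
φ(x) = x²(3−x), so φ'(x) = 3*x*(2 - x).
Note φ(0) = φ(3) = 0, so the boundary term u·φ vanishes.
LHS = ∫_0^3 u(x) φ'(x) dx = ∫_0^3 (3*x^4 - 3*x^3 - 12*x^2 + 12*x) dx. Term by term:
  ∫_0^3 3*x^4 dx = 729/5;  ∫_0^3 -3*x^3 dx = -243/4;  ∫_0^3 -12*x^2 dx = -108;
  ∫_0^3 12*x dx = 54.
Sum: 729/5 − 243/4 − 108 + 54 = 621/20.
So LHS = 621/20.
∫_0^3 v(x) φ(x) dx = ∫_0^3 (2*x^4 - 5*x^3 - 3*x^2) dx. Term by term:
  ∫_0^3 2*x^4 dx = 486/5;  ∫_0^3 -5*x^3 dx = -405/4;  ∫_0^3 -3*x^2 dx = -27.
Sum: 486/5 − 405/4 − 27 = -621/20.
So RHS = -∫_0^3 v(x) φ(x) dx = 621/20.
LHS = RHS, so the identity holds for this test φ.
Moreover u is smooth here and v(x) = u'(x) = -2*x - 1 pointwise, so the identity holds for every test function. Hence v is the weak derivative of u.


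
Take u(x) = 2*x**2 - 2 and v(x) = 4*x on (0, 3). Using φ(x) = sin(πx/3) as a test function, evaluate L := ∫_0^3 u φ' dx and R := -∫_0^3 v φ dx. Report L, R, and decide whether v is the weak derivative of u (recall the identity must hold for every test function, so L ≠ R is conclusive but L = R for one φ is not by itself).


LHS = -36/π, RHS = -36/π. Yes, v = u' weakly.

u(x) = 2*x**2 - 2, classical derivative u'(x) = 4*x.
φ(x) = sin(πx/3), so φ'(x) = π*cos(π*x/3)/3.
Note φ(0) = φ(3) = 0, so the boundary term u·φ vanishes.
LHS = ∫_0^3 u(x) φ'(x) dx = ∫_0^3 (2*π*x^2*cos(π*x/3)/3 - 2*π*cos(π*x/3)/3) dx. Term by term:
  ∫_0^3 -2*π*cos(π*x/3)/3 dx = 0;  ∫_0^3 2*π*x^2*cos(π*x/3)/3 dx = -36/π.
Sum: 0 − 36/π = -36/π.
So LHS = -36/π.
∫_0^3 v(x) φ(x) dx = ∫_0^3 (4*x*sin(π*x/3)) dx. Term by term:
  ∫_0^3 4*x*sin(π*x/3) dx = 36/π.
So RHS = -∫_0^3 v(x) φ(x) dx = -36/π.
LHS = RHS, so the identity holds for this test φ.
Moreover u is smooth here and v(x) = u'(x) = 4*x pointwise, so the identity holds for every test function. Hence v is the weak derivative of u.


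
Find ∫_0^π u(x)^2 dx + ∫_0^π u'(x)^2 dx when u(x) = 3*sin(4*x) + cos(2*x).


||u||_{H^1(0,π)}^2 = 79*π

u'(x) = -2*sin(2*x) + 12*cos(4*x).
Expand u² and (u')² and integrate term by term on (0, π), using: for integers n ≥ 1, ∫_0^π sin²(nx) dx = ∫_0^π cos²(nx) dx = π/2; for n ≠ n', ∫_0^π sin(nx)sin(n'x) dx = ∫_0^π cos(nx)cos(n'x) dx = 0; and by product-to-sum, ∫_0^π sin(nx)cos(n'x) dx = ½∫_0^π [sin((n+n')x) + sin((n−n')x)] dx, which is 0 when n+n' is even and 2n/(n²−n'²) when n+n' is odd (it need not vanish on (0, π)).
  u² squared terms: (3)²·∫sin(4x)² dx = 9·π/2 = 9*π/2;  (1)²·∫cos(2x)² dx = 1·π/2 = π/2.
  u² cross terms: 2·(3)·(1)·∫sin(4x)·cos(2x) dx = 6·(0) = 0.
  So ∫_0^π u² dx = 9*π/2 + π/2 + 0 = 5*π.
  (u')² squared terms: (-2)²·∫sin(2x)² dx = 4·π/2 = 2*π;  (12)²·∫cos(4x)² dx = 144·π/2 = 72*π.
  (u')² cross terms: 2·(-2)·(12)·∫sin(2x)·cos(4x) dx = -48·(0) = 0.
  So ∫_0^π (u')² dx = 2*π + 72*π + 0 = 74*π.
||u||_{H^1}^2 = (5*π) + (74*π) = 79*π.


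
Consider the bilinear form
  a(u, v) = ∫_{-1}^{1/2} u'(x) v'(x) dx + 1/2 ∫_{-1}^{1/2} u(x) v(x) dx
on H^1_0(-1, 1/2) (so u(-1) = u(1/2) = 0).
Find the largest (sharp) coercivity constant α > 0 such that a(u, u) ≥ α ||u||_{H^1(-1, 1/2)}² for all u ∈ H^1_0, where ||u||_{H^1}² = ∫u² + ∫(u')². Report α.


α = (9 + 8*π^2)/(2*(9 + 4*π^2))

Coercivity of a(·,·) on H^1_0(-1, 1/2) means a(u, u) ≥ α ||u||_{H^1}² for every u ∈ H^1_0.
The interval has length L = 3/2, and Poincaré/coercivity depend only on L. Here a(u, u) = ∫(u')² + (1/2)·∫u².
Here 0 < c = 1/2 < 1. The condition a(u,u) ≥ α||u||_{H^1}² reads (1−α)∫(u')² ≥ (α−c)∫u². Any admissible α is ≤ 1 (rapidly oscillating u have ∫u²/∫(u')² → 0), and α = 1 would force 0 ≥ (1−c)∫u², impossible since c < 1; so 1−α > 0. By the sharp Poincaré inequality on H^1_0 of an interval of length L, ∫(u')² ≥ (π/L)²∫u² with equality for the first sine mode sin(π(x−x₀)/L) (x₀ the left endpoint), so the inequality holds for all u iff (1−α)(π/L)² ≥ α − c, i.e. α ≤ ((π/L)² + c)/((π/L)² + 1) = (1 + c(L/π)²)/(1 + (L/π)²). With (π/L)² = 4*π^2/9 and c = 1/2, the largest admissible constant is α = ((π/L)² + c)/((π/L)² + 1).
Simplifying, α = (9 + 8*π^2)/(2*(9 + 4*π^2)).


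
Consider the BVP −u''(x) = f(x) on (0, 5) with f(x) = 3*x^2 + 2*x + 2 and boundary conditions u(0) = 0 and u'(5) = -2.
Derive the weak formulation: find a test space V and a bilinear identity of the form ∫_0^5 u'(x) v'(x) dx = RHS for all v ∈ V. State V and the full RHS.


V = {v ∈ H^1(0, 5) : v(0) = 0} (test functions vanish at x = 0 where u is specified); weak form: ∫_0^5 u'v' dx = ∫_0^5 (3*x^2 + 2*x + 2) v dx − 2·v(5) for all v ∈ V.

Multiply both sides by a test function v and integrate from 0 to 5:
  ∫_0^5 −u''(x) v(x) dx = ∫_0^5 f(x) v(x) dx.
Integrate the LHS by parts once:
  ∫_0^5 −u'' v dx = −[u'(x) v(x)]_0^5 + ∫_0^5 u'(x) v'(x) dx.
Thus ∫_0^5 u'(x) v'(x) dx = ∫_0^5 f(x) v(x) dx + [u'(x) v(x)]_0^5.
Choose V so that boundary terms are either known or forced to vanish.
Mixed BC: u(0) = 0 (Dirichlet) and u'(5) = -2 (Neumann). Define V = {v ∈ H^1(0, 5) : v(0) = 0}. Then [u' v]_0^5 = u'(5)·v(5) − u'(0)·0 = − 2·v(5).
Weak formulation: find u (satisfying any essential BC) such that ∫_0^5 u'(x) v'(x) dx = ∫_0^5 f v dx − 2·v(5) for all v ∈ V (Dirichlet at 0 absorbed into V; Neumann datum at x = 5 contributes the boundary term).
Substituting f(x) = 3*x^2 + 2*x + 2, the right-hand side is ∫_0^5 (3*x^2 + 2*x + 2) v dx − 2·v(5).


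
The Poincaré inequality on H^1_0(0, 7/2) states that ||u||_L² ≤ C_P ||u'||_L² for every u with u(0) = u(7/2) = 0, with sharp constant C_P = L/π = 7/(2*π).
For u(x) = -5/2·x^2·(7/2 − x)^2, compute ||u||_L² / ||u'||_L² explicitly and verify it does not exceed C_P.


||u||_L² / ||u'||_L² = 7*sqrt(3)/12 < C_P = 7/(2*π).

u(x) = -5/2·x^2·(7/2 − x)^2, so u'(x) = 5*x*(-8*x^2 + 42*x - 49)/4.
u(x) = -5/2·x^2·(7/2 − x)^2 vanishes at x = 0 and x = 7/2, so u ∈ H^1_0(0, 7/2). Differentiate via the product rule and integrate the resulting polynomials term by term.
  ∫_0^7/2 u² dx = ∫_0^7/2 (25*x^8/4 - 175*x^7/2 + 3675*x^6/8 - 8575*x^5/8 + 60025*x^4/64) dx. Term by term:
    ∫_0^7/2 25*x^8/4 dx = 1008840175/18432;  ∫_0^7/2 -175*x^7/2 dx = -1008840175/4096;  ∫_0^7/2 3675*x^6/8 dx = 432360075/1024;
    ∫_0^7/2 -8575*x^5/8 dx = -1008840175/3072;  ∫_0^7/2 60025*x^4/64 dx = 201768035/2048.
  Sum: 1008840175/18432 − 1008840175/4096 + 432360075/1024 − 1008840175/3072 + 201768035/2048 = 28824005/36864.
  ∫_0^7/2 (u')² dx = ∫_0^7/2 (100*x^6 - 1050*x^5 + 15925*x^4/4 - 25725*x^3/4 + 60025*x^2/16) dx. Term by term:
    ∫_0^7/2 100*x^6 dx = 2941225/32;  ∫_0^7/2 -1050*x^5 dx = -20588575/64;  ∫_0^7/2 15925*x^4/4 dx = 53530295/128;
    ∫_0^7/2 -25725*x^3/4 dx = -61765725/256;  ∫_0^7/2 60025*x^2/16 dx = 20588575/384.
  Sum: 2941225/32 − 20588575/64 + 53530295/128 − 61765725/256 + 20588575/384 = 588245/768.
∫_0^7/2 u² dx = 28824005/36864, so ||u||_L² = 2401*sqrt(5)/192.
∫_0^7/2 (u')² dx = 588245/768, so ||u'||_L² = 343*sqrt(15)/48.
Ratio ||u||_L² / ||u'||_L² = 7*sqrt(3)/12.
Sharp Poincaré constant on H^1_0(0, 7/2) is C_P = L/π = 7/(2*π), achieved by sin(2*π/7·x).
A polynomial bump cannot attain the sharp Poincaré constant (only the first sine eigenfunction does), so the ratio is strictly less than C_P, consistent with ||u||_L² ≤ C_P ||u'||_L².


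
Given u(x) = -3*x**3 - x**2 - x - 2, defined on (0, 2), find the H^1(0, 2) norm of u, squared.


||u||_{H^1}^2 = 38142/35

The H^1 norm (squared) on an interval (0, L) is
  ||u||_{H^1}^2 = ∫_0^L u(x)^2 dx + ∫_0^L u'(x)^2 dx.
Compute u'(x) = -9*x**2 - 2*x - 1.
Then u(x)^2 = 9*x**6 + 6*x**5 + 7*x**4 + 14*x**3 + 5*x**2 + 4*x + 4 and u'(x)^2 = 81*x**4 + 36*x**3 + 22*x**2 + 4*x + 1.
Integrate each monomial from 0 to 2 using ∫_0^2 c·x^n dx = c·2^(n+1)/(n+1):
  ∫_0^2 u(x)^2 dx = ∫_0^2 (9*x^6 + 6*x^5 + 7*x^4 + 14*x^3 + 5*x^2 + 4*x + 4) dx. Term by term:
    ∫_0^2 9*x^6 dx = 1152/7;  ∫_0^2 6*x^5 dx = 64;  ∫_0^2 7*x^4 dx = 224/5;
    ∫_0^2 14*x^3 dx = 56;  ∫_0^2 5*x^2 dx = 40/3;  ∫_0^2 4*x dx = 8;
    ∫_0^2 4 dx = 8.
  Sum: 1152/7 + 64 + 224/5 + 56 + 40/3 + 8 + 8 = 37664/105.
  ∫_0^2 u'(x)^2 dx = ∫_0^2 (81*x^4 + 36*x^3 + 22*x^2 + 4*x + 1) dx. Term by term:
    ∫_0^2 81*x^4 dx = 2592/5;  ∫_0^2 36*x^3 dx = 144;  ∫_0^2 22*x^2 dx = 176/3;
    ∫_0^2 4*x dx = 8;  ∫_0^2 1 dx = 2.
  Sum: 2592/5 + 144 + 176/3 + 8 + 2 = 10966/15.
Adding: ||u||_{H^1}^2 = 37664/105 + 10966/15 = 38142/35.


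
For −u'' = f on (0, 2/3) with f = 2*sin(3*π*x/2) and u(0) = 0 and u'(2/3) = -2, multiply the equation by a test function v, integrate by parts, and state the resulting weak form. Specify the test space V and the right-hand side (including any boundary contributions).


V = {v ∈ H^1(0, 2/3) : v(0) = 0} (test functions vanish at x = 0 where u is specified); weak form: ∫_0^2/3 u'v' dx = ∫_0^2/3 (2*sin(3*π*x/2)) v dx − 2·v(2/3) for all v ∈ V.

Multiply both sides by a test function v and integrate from 0 to 2/3:
  ∫_0^2/3 −u''(x) v(x) dx = ∫_0^2/3 f(x) v(x) dx.
Integrate the LHS by parts once:
  ∫_0^2/3 −u'' v dx = −[u'(x) v(x)]_0^2/3 + ∫_0^2/3 u'(x) v'(x) dx.
Thus ∫_0^2/3 u'(x) v'(x) dx = ∫_0^2/3 f(x) v(x) dx + [u'(x) v(x)]_0^2/3.
Choose V so that boundary terms are either known or forced to vanish.
Mixed BC: u(0) = 0 (Dirichlet) and u'(2/3) = -2 (Neumann). Define V = {v ∈ H^1(0, 2/3) : v(0) = 0}. Then [u' v]_0^2/3 = u'(2/3)·v(2/3) − u'(0)·0 = − 2·v(2/3).
Weak formulation: find u (satisfying any essential BC) such that ∫_0^2/3 u'(x) v'(x) dx = ∫_0^2/3 f v dx − 2·v(2/3) for all v ∈ V (Dirichlet at 0 absorbed into V; Neumann datum at x = 2/3 contributes the boundary term).
Substituting f(x) = 2*sin(3*π*x/2), the right-hand side is ∫_0^2/3 (2*sin(3*π*x/2)) v dx − 2·v(2/3).


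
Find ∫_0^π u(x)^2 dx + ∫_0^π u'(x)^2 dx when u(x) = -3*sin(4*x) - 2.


||u||_{H^1(0,π)}^2 = 161*π/2

u'(x) = -12*cos(4*x).
Expand u² and (u')² and integrate term by term on (0, π), using: for integers n ≥ 1, ∫_0^π sin²(nx) dx = ∫_0^π cos²(nx) dx = π/2; for n ≠ n', ∫_0^π sin(nx)sin(n'x) dx = ∫_0^π cos(nx)cos(n'x) dx = 0; and by product-to-sum, ∫_0^π sin(nx)cos(n'x) dx = ½∫_0^π [sin((n+n')x) + sin((n−n')x)] dx, which is 0 when n+n' is even and 2n/(n²−n'²) when n+n' is odd (it need not vanish on (0, π)). For the constant mode: ∫_0^π 1 dx = π, ∫_0^π cos(nx) dx = 0, ∫_0^π sin(nx) dx = (1−(−1)^n)/n.
  u² squared terms: (-2)²·∫1 dx = 4·π = 4*π;  (-3)²·∫sin(4x)² dx = 9·π/2 = 9*π/2.
  u² cross terms: 2·(-2)·(-3)·∫1·sin(4x) dx = 12·(0) = 0.
  So ∫_0^π u² dx = 4*π + 9*π/2 + 0 = 17*π/2.
  (u')² squared terms: (-12)²·∫cos(4x)² dx = 144·π/2 = 72*π.
  So ∫_0^π (u')² dx = 72*π.
||u||_{H^1}^2 = (17*π/2) + (72*π) = 161*π/2.


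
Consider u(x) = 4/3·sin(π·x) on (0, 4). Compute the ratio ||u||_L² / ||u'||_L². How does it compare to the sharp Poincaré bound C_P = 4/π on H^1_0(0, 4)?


||u||_L² / ||u'||_L² = 1/π < C_P = 4/π.

u(x) = 4/3·sin(π·x), so u'(x) = 4*π*cos(π*x)/3.
Writing u(x) = A·sin(kπx/L) with A = 4/3 and k = 4, use ∫_0^L sin²(kπx/L) dx = L/2 and ∫_0^L cos²(kπx/L) dx = L/2.
u² = 16/9·sin²(π·x) and (u')² = 16*π^2/9·cos²(π·x), and each of sin², cos² integrates to L/2 = 2 over (0, 4).
∫_0^4 u² dx = 32/9, so ||u||_L² = 4*sqrt(2)/3.
∫_0^4 (u')² dx = 32*π^2/9, so ||u'||_L² = 4*sqrt(2)*π/3.
Ratio ||u||_L² / ||u'||_L² = 1/π.
Sharp Poincaré constant on H^1_0(0, 4) is C_P = L/π = 4/π, achieved by sin(π/4·x).
This is the k = 4 harmonic; the ratio L/(kπ) is strictly less than C_P = L/π, consistent with the sharp inequality ||u||_L² ≤ C_P ||u'||_L².


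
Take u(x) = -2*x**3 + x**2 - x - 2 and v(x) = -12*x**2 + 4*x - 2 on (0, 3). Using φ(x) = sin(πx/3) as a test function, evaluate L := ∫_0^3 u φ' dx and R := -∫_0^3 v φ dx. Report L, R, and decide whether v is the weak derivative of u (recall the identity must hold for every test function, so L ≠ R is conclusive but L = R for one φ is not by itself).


LHS = -648/π^3 + 150/π, RHS = -1296/π^3 + 300/π. No, v is not the weak derivative of u.

u(x) = -2*x**3 + x**2 - x - 2, classical derivative u'(x) = -6*x**2 + 2*x - 1.
φ(x) = sin(πx/3), so φ'(x) = π*cos(π*x/3)/3.
Note φ(0) = φ(3) = 0, so the boundary term u·φ vanishes.
LHS = ∫_0^3 u(x) φ'(x) dx = ∫_0^3 (-2*π*x^3*cos(π*x/3)/3 + π*x^2*cos(π*x/3)/3 - π*x*cos(π*x/3)/3 - 2*π*cos(π*x/3)/3) dx. Term by term:
  ∫_0^3 -2*π*cos(π*x/3)/3 dx = 0;  ∫_0^3 -2*π*x^3*cos(π*x/3)/3 dx = -648/π^3 + 162/π;  ∫_0^3 -π*x*cos(π*x/3)/3 dx = 6/π;
  ∫_0^3 π*x^2*cos(π*x/3)/3 dx = -18/π.
Sum: 0 + -648/π^3 + 162/π + 6/π − 18/π = -648/π^3 + 150/π.
So LHS = -648/π^3 + 150/π.
∫_0^3 v(x) φ(x) dx = ∫_0^3 (-12*x^2*sin(π*x/3) + 4*x*sin(π*x/3) - 2*sin(π*x/3)) dx. Term by term:
  ∫_0^3 -2*sin(π*x/3) dx = -12/π;  ∫_0^3 -12*x^2*sin(π*x/3) dx = -324/π + 1296/π^3;  ∫_0^3 4*x*sin(π*x/3) dx = 36/π.
Sum: -12/π + -324/π + 1296/π^3 + 36/π = -300/π + 1296/π^3.
So RHS = -∫_0^3 v(x) φ(x) dx = -1296/π^3 + 300/π.
LHS − RHS = -150/π + 648/π^3 ≠ 0, so the identity fails.
(For a valid weak derivative the identity must hold for EVERY test function, in particular this one. The failure shows v is NOT the weak derivative of u.)
Correct weak derivative would be u'(x) = -6*x**2 + 2*x - 1.


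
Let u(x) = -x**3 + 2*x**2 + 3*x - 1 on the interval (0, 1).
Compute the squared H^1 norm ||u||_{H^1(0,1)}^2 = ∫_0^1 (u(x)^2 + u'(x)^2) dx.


||u||_{H^1}^2 = 3859/210

The H^1 norm (squared) on an interval (0, L) is
  ||u||_{H^1}^2 = ∫_0^L u(x)^2 dx + ∫_0^L u'(x)^2 dx.
Compute u'(x) = -3*x**2 + 4*x + 3.
Then u(x)^2 = x**6 - 4*x**5 - 2*x**4 + 14*x**3 + 5*x**2 - 6*x + 1 and u'(x)^2 = 9*x**4 - 24*x**3 - 2*x**2 + 24*x + 9.
Integrate each monomial from 0 to 1 using ∫_0^1 c·x^n dx = c·1^(n+1)/(n+1):
  ∫_0^1 u(x)^2 dx = ∫_0^1 (x^6 - 4*x^5 - 2*x^4 + 14*x^3 + 5*x^2 - 6*x + 1) dx. Term by term:
    ∫_0^1 x^6 dx = 1/7;  ∫_0^1 -4*x^5 dx = -2/3;  ∫_0^1 -2*x^4 dx = -2/5;
    ∫_0^1 14*x^3 dx = 7/2;  ∫_0^1 5*x^2 dx = 5/3;  ∫_0^1 -6*x dx = -3;
    ∫_0^1 1 dx = 1.
  Sum: 1/7 − 2/3 − 2/5 + 7/2 + 5/3 − 3 + 1 = 157/70.
  ∫_0^1 u'(x)^2 dx = ∫_0^1 (9*x^4 - 24*x^3 - 2*x^2 + 24*x + 9) dx. Term by term:
    ∫_0^1 9*x^4 dx = 9/5;  ∫_0^1 -24*x^3 dx = -6;  ∫_0^1 -2*x^2 dx = -2/3;
    ∫_0^1 24*x dx = 12;  ∫_0^1 9 dx = 9.
  Sum: 9/5 − 6 − 2/3 + 12 + 9 = 242/15.
Adding: ||u||_{H^1}^2 = 157/70 + 242/15 = 3859/210.


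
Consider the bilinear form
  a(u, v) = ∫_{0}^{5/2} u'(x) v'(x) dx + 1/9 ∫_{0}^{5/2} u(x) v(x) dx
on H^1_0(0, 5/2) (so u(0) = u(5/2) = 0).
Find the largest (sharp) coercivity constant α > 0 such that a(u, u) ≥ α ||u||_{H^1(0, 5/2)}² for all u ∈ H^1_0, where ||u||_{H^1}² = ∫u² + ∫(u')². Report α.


α = (25 + 36*π^2)/(9*(25 + 4*π^2))

Coercivity of a(·,·) on H^1_0(0, 5/2) means a(u, u) ≥ α ||u||_{H^1}² for every u ∈ H^1_0.
The interval has length L = 5/2, and Poincaré/coercivity depend only on L. Here a(u, u) = ∫(u')² + (1/9)·∫u².
Here 0 < c = 1/9 < 1. The condition a(u,u) ≥ α||u||_{H^1}² reads (1−α)∫(u')² ≥ (α−c)∫u². Any admissible α is ≤ 1 (rapidly oscillating u have ∫u²/∫(u')² → 0), and α = 1 would force 0 ≥ (1−c)∫u², impossible since c < 1; so 1−α > 0. By the sharp Poincaré inequality on H^1_0 of an interval of length L, ∫(u')² ≥ (π/L)²∫u² with equality for the first sine mode sin(π(x−x₀)/L) (x₀ the left endpoint), so the inequality holds for all u iff (1−α)(π/L)² ≥ α − c, i.e. α ≤ ((π/L)² + c)/((π/L)² + 1) = (1 + c(L/π)²)/(1 + (L/π)²). With (π/L)² = 4*π^2/25 and c = 1/9, the largest admissible constant is α = ((π/L)² + c)/((π/L)² + 1).
Simplifying, α = (25 + 36*π^2)/(9*(25 + 4*π^2)).


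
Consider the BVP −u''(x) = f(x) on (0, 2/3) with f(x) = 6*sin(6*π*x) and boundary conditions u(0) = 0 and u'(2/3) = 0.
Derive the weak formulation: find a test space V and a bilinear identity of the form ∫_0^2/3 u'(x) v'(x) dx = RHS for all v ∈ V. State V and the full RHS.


V = {v ∈ H^1(0, 2/3) : v(0) = 0} (test functions vanish at x = 0 where u is specified); weak form: ∫_0^2/3 u'v' dx = ∫_0^2/3 (6*sin(6*π*x)) v dx for all v ∈ V.

Multiply both sides by a test function v and integrate from 0 to 2/3:
  ∫_0^2/3 −u''(x) v(x) dx = ∫_0^2/3 f(x) v(x) dx.
Integrate the LHS by parts once:
  ∫_0^2/3 −u'' v dx = −[u'(x) v(x)]_0^2/3 + ∫_0^2/3 u'(x) v'(x) dx.
Thus ∫_0^2/3 u'(x) v'(x) dx = ∫_0^2/3 f(x) v(x) dx + [u'(x) v(x)]_0^2/3.
Choose V so that boundary terms are either known or forced to vanish.
Mixed BC: u(0) = 0 (Dirichlet) and u'(2/3) = 0 (Neumann). Define V = {v ∈ H^1(0, 2/3) : v(0) = 0}. Then [u' v]_0^2/3 = u'(2/3)·v(2/3) − u'(0)·0 = 0.
Weak formulation: find u (satisfying any essential BC) such that ∫_0^2/3 u'(x) v'(x) dx = ∫_0^2/3 f v dx for all v ∈ V (Dirichlet at 0 absorbed into V; the Neumann datum at x = 2/3 is zero, so no boundary term remains).
Substituting f(x) = 6*sin(6*π*x), the right-hand side is ∫_0^2/3 (6*sin(6*π*x)) v dx.


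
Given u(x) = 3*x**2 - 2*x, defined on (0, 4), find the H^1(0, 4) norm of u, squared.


||u||_{H^1}^2 = 26288/15

The H^1 norm (squared) on an interval (0, L) is
  ||u||_{H^1}^2 = ∫_0^L u(x)^2 dx + ∫_0^L u'(x)^2 dx.
Compute u'(x) = 6*x - 2.
Then u(x)^2 = 9*x**4 - 12*x**3 + 4*x**2 and u'(x)^2 = 36*x**2 - 24*x + 4.
Integrate each monomial from 0 to 4 using ∫_0^4 c·x^n dx = c·4^(n+1)/(n+1):
  ∫_0^4 u(x)^2 dx = ∫_0^4 (9*x^4 - 12*x^3 + 4*x^2) dx. Term by term:
    ∫_0^4 9*x^4 dx = 9216/5;  ∫_0^4 -12*x^3 dx = -768;  ∫_0^4 4*x^2 dx = 256/3.
  Sum: 9216/5 − 768 + 256/3 = 17408/15.
  ∫_0^4 u'(x)^2 dx = ∫_0^4 (36*x^2 - 24*x + 4) dx. Term by term:
    ∫_0^4 36*x^2 dx = 768;  ∫_0^4 -24*x dx = -192;  ∫_0^4 4 dx = 16.
  Sum: 768 − 192 + 16 = 592.
Adding: ||u||_{H^1}^2 = 17408/15 + 592 = 26288/15.


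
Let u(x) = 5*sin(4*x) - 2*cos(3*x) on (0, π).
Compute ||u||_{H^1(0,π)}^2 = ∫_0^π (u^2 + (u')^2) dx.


||u||_{H^1(0,π)}^2 = -1600/7 + 465*π/2

u'(x) = 6*sin(3*x) + 20*cos(4*x).
Expand u² and (u')² and integrate term by term on (0, π), using: for integers n ≥ 1, ∫_0^π sin²(nx) dx = ∫_0^π cos²(nx) dx = π/2; for n ≠ n', ∫_0^π sin(nx)sin(n'x) dx = ∫_0^π cos(nx)cos(n'x) dx = 0; and by product-to-sum, ∫_0^π sin(nx)cos(n'x) dx = ½∫_0^π [sin((n+n')x) + sin((n−n')x)] dx, which is 0 when n+n' is even and 2n/(n²−n'²) when n+n' is odd (it need not vanish on (0, π)).
  u² squared terms: (-2)²·∫cos(3x)² dx = 4·π/2 = 2*π;  (5)²·∫sin(4x)² dx = 25·π/2 = 25*π/2.
  u² cross terms: 2·(-2)·(5)·∫cos(3x)·sin(4x) dx = -20·(8/7) = -160/7.
  So ∫_0^π u² dx = 2*π + 25*π/2 − 160/7 = -160/7 + 29*π/2.
  (u')² squared terms: (6)²·∫sin(3x)² dx = 36·π/2 = 18*π;  (20)²·∫cos(4x)² dx = 400·π/2 = 200*π.
  (u')² cross terms: 2·(6)·(20)·∫sin(3x)·cos(4x) dx = 240·(-6/7) = -1440/7.
  So ∫_0^π (u')² dx = 18*π + 200*π − 1440/7 = -1440/7 + 218*π.
||u||_{H^1}^2 = (-160/7 + 29*π/2) + (-1440/7 + 218*π) = -1600/7 + 465*π/2.


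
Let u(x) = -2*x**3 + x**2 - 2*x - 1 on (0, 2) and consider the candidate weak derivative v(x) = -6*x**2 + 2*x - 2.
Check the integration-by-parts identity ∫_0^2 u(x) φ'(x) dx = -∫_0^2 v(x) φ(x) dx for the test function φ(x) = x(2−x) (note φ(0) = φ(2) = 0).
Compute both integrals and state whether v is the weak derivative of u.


LHS = 48/5, RHS = 48/5. Yes, v = u' weakly.

u(x) = -2*x**3 + x**2 - 2*x - 1, classical derivative u'(x) = -6*x**2 + 2*x - 2.
φ(x) = x(2−x), so φ'(x) = 2 - 2*x.
Note φ(0) = φ(2) = 0, so the boundary term u·φ vanishes.
LHS = ∫_0^2 u(x) φ'(x) dx = ∫_0^2 (4*x^4 - 6*x^3 + 6*x^2 - 2*x - 2) dx. Term by term:
  ∫_0^2 4*x^4 dx = 128/5;  ∫_0^2 -6*x^3 dx = -24;  ∫_0^2 6*x^2 dx = 16;
  ∫_0^2 -2*x dx = -4;  ∫_0^2 -2 dx = -4.
Sum: 128/5 − 24 + 16 − 4 − 4 = 48/5.
So LHS = 48/5.
∫_0^2 v(x) φ(x) dx = ∫_0^2 (6*x^4 - 14*x^3 + 6*x^2 - 4*x) dx. Term by term:
  ∫_0^2 6*x^4 dx = 192/5;  ∫_0^2 -14*x^3 dx = -56;  ∫_0^2 6*x^2 dx = 16;
  ∫_0^2 -4*x dx = -8.
Sum: 192/5 − 56 + 16 − 8 = -48/5.
So RHS = -∫_0^2 v(x) φ(x) dx = 48/5.
LHS = RHS, so the identity holds for this test φ.
Moreover u is smooth here and v(x) = u'(x) = -6*x**2 + 2*x - 2 pointwise, so the identity holds for every test function. Hence v is the weak derivative of u.


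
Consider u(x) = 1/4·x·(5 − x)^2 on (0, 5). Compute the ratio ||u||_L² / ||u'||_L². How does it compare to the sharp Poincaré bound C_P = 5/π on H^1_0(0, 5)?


||u||_L² / ||u'||_L² = 5*sqrt(14)/14 < C_P = 5/π.

u(x) = 1/4·x·(5 − x)^2, so u'(x) = (x - 5)*(3*x - 5)/4.
u(x) = 1/4·x·(5 − x)^2 vanishes at x = 0 and x = 5, so u ∈ H^1_0(0, 5). Differentiate via the product rule and integrate the resulting polynomials term by term.
  ∫_0^5 u² dx = ∫_0^5 (x^6/16 - 5*x^5/4 + 75*x^4/8 - 125*x^3/4 + 625*x^2/16) dx. Term by term:
    ∫_0^5 x^6/16 dx = 78125/112;  ∫_0^5 -5*x^5/4 dx = -78125/24;  ∫_0^5 75*x^4/8 dx = 46875/8;
    ∫_0^5 -125*x^3/4 dx = -78125/16;  ∫_0^5 625*x^2/16 dx = 78125/48.
  Sum: 78125/112 − 78125/24 + 46875/8 − 78125/16 + 78125/48 = 15625/336.
  ∫_0^5 (u')² dx = ∫_0^5 (9*x^4/16 - 15*x^3/2 + 275*x^2/8 - 125*x/2 + 625/16) dx. Term by term:
    ∫_0^5 9*x^4/16 dx = 5625/16;  ∫_0^5 -15*x^3/2 dx = -9375/8;  ∫_0^5 275*x^2/8 dx = 34375/24;
    ∫_0^5 -125*x/2 dx = -3125/4;  ∫_0^5 625/16 dx = 3125/16.
  Sum: 5625/16 − 9375/8 + 34375/24 − 3125/4 + 3125/16 = 625/24.
∫_0^5 u² dx = 15625/336, so ||u||_L² = 125*sqrt(21)/84.
∫_0^5 (u')² dx = 625/24, so ||u'||_L² = 25*sqrt(6)/12.
Ratio ||u||_L² / ||u'||_L² = 5*sqrt(14)/14.
Sharp Poincaré constant on H^1_0(0, 5) is C_P = L/π = 5/π, achieved by sin(π/5·x).
A polynomial bump cannot attain the sharp Poincaré constant (only the first sine eigenfunction does), so the ratio is strictly less than C_P, consistent with ||u||_L² ≤ C_P ||u'||_L².


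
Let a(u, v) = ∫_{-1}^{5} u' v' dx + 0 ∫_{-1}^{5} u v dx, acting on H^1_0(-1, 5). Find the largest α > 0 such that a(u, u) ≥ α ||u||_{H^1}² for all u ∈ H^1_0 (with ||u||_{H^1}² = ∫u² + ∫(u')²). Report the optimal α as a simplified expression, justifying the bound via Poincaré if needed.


α = π^2/(π^2 + 36)

Coercivity of a(·,·) on H^1_0(-1, 5) means a(u, u) ≥ α ||u||_{H^1}² for every u ∈ H^1_0.
The interval has length L = 6, and Poincaré/coercivity depend only on L. Here a(u, u) = ∫(u')² + (0)·∫u².
Here c = 0, so a(u,u) = ∫(u')² alone. The condition a(u,u) ≥ α||u||_{H^1}² reads (1−α)∫(u')² ≥ (α−c)∫u². Any admissible α is ≤ 1 (rapidly oscillating u have ∫u²/∫(u')² → 0), and α = 1 would force 0 ≥ (1−c)∫u², impossible since c < 1; so 1−α > 0. By the sharp Poincaré inequality on H^1_0 of an interval of length L, ∫(u')² ≥ (π/L)²∫u² with equality for the first sine mode sin(π(x−x₀)/L) (x₀ the left endpoint), so the inequality holds for all u iff (1−α)(π/L)² ≥ α − c, i.e. α ≤ ((π/L)² + c)/((π/L)² + 1) = (1 + c(L/π)²)/(1 + (L/π)²). (Direct route, valid since c ≤ 0: Poincaré gives c∫u² ≥ c(L/π)²∫(u')², so a(u,u) ≥ (1 + c(L/π)²)∫(u')², while ||u||_{H^1}² ≤ (1 + (L/π)²)∫(u')²; dividing yields the same α.) With (π/L)² = π^2/36 and c = 0, the largest admissible constant is α = ((π/L)² + c)/((π/L)² + 1).
Simplifying, α = π^2/(π^2 + 36).


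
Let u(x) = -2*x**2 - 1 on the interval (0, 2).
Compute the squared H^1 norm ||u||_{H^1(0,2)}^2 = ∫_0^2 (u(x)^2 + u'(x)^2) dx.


||u||_{H^1}^2 = 1214/15

The H^1 norm (squared) on an interval (0, L) is
  ||u||_{H^1}^2 = ∫_0^L u(x)^2 dx + ∫_0^L u'(x)^2 dx.
Compute u'(x) = -4*x.
Then u(x)^2 = 4*x**4 + 4*x**2 + 1 and u'(x)^2 = 16*x**2.
Integrate each monomial from 0 to 2 using ∫_0^2 c·x^n dx = c·2^(n+1)/(n+1):
  ∫_0^2 u(x)^2 dx = ∫_0^2 (4*x^4 + 4*x^2 + 1) dx. Term by term:
    ∫_0^2 4*x^4 dx = 128/5;  ∫_0^2 4*x^2 dx = 32/3;  ∫_0^2 1 dx = 2.
  Sum: 128/5 + 32/3 + 2 = 574/15.
  ∫_0^2 u'(x)^2 dx = ∫_0^2 (16*x^2) dx. Term by term:
    ∫_0^2 16*x^2 dx = 128/3.
Adding: ||u||_{H^1}^2 = 574/15 + 128/3 = 1214/15.


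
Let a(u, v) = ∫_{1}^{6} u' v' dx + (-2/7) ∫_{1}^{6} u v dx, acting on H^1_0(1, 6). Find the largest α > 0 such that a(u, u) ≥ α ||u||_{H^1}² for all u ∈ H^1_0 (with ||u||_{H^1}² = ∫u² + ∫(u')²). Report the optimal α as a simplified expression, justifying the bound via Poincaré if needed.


α = (-50/7 + π^2)/(π^2 + 25)

Coercivity of a(·,·) on H^1_0(1, 6) means a(u, u) ≥ α ||u||_{H^1}² for every u ∈ H^1_0.
The interval has length L = 5, and Poincaré/coercivity depend only on L. Here a(u, u) = ∫(u')² + (-2/7)·∫u².
Here c = -2/7 < 0 with |c| < (π/L)² = π^2/25, so coercivity still holds. The condition a(u,u) ≥ α||u||_{H^1}² reads (1−α)∫(u')² ≥ (α−c)∫u². Any admissible α is ≤ 1 (rapidly oscillating u have ∫u²/∫(u')² → 0), and α = 1 would force 0 ≥ (1−c)∫u², impossible since c < 1; so 1−α > 0. By the sharp Poincaré inequality on H^1_0 of an interval of length L, ∫(u')² ≥ (π/L)²∫u² with equality for the first sine mode sin(π(x−x₀)/L) (x₀ the left endpoint), so the inequality holds for all u iff (1−α)(π/L)² ≥ α − c, i.e. α ≤ ((π/L)² + c)/((π/L)² + 1) = (1 + c(L/π)²)/(1 + (L/π)²). (Direct route, valid since c ≤ 0: Poincaré gives c∫u² ≥ c(L/π)²∫(u')², so a(u,u) ≥ (1 + c(L/π)²)∫(u')², while ||u||_{H^1}² ≤ (1 + (L/π)²)∫(u')²; dividing yields the same α.) With (π/L)² = π^2/25 and c = -2/7, the largest admissible constant is α = ((π/L)² + c)/((π/L)² + 1).
Simplifying, α = (-50/7 + π^2)/(π^2 + 25).


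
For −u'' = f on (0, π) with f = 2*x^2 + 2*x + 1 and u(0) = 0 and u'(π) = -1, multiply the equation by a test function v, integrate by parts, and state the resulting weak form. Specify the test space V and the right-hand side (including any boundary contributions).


V = {v ∈ H^1(0, π) : v(0) = 0} (test functions vanish at x = 0 where u is specified); weak form: ∫_0^π u'v' dx = ∫_0^π (2*x^2 + 2*x + 1) v dx − v(π) for all v ∈ V.

Multiply both sides by a test function v and integrate from 0 to π:
  ∫_0^π −u''(x) v(x) dx = ∫_0^π f(x) v(x) dx.
Integrate the LHS by parts once:
  ∫_0^π −u'' v dx = −[u'(x) v(x)]_0^π + ∫_0^π u'(x) v'(x) dx.
Thus ∫_0^π u'(x) v'(x) dx = ∫_0^π f(x) v(x) dx + [u'(x) v(x)]_0^π.
Choose V so that boundary terms are either known or forced to vanish.
Mixed BC: u(0) = 0 (Dirichlet) and u'(π) = -1 (Neumann). Define V = {v ∈ H^1(0, π) : v(0) = 0}. Then [u' v]_0^π = u'(π)·v(π) − u'(0)·0 = − v(π).
Weak formulation: find u (satisfying any essential BC) such that ∫_0^π u'(x) v'(x) dx = ∫_0^π f v dx − v(π) for all v ∈ V (Dirichlet at 0 absorbed into V; Neumann datum at x = π contributes the boundary term).
Substituting f(x) = 2*x^2 + 2*x + 1, the right-hand side is ∫_0^π (2*x^2 + 2*x + 1) v dx − v(π).


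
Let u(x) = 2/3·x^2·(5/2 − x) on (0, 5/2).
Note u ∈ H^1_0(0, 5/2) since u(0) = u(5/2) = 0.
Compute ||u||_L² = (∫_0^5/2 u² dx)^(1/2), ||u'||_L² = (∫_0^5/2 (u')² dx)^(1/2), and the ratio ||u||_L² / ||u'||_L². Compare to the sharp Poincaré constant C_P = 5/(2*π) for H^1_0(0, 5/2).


||u||_L² / ||u'||_L² = 5*sqrt(14)/28 < C_P = 5/(2*π).

u(x) = 2/3·x^2·(5/2 − x), so u'(x) = 2*x*(5 - 3*x)/3.
u(x) = 2/3·x^2·(5/2 − x) vanishes at x = 0 and x = 5/2, so u ∈ H^1_0(0, 5/2). Differentiate via the product rule and integrate the resulting polynomials term by term.
  ∫_0^5/2 u² dx = ∫_0^5/2 (4*x^6/9 - 20*x^5/9 + 25*x^4/9) dx. Term by term:
    ∫_0^5/2 4*x^6/9 dx = 78125/2016;  ∫_0^5/2 -20*x^5/9 dx = -78125/864;  ∫_0^5/2 25*x^4/9 dx = 15625/288.
  Sum: 78125/2016 − 78125/864 + 15625/288 = 15625/6048.
  ∫_0^5/2 (u')² dx = ∫_0^5/2 (4*x^4 - 40*x^3/3 + 100*x^2/9) dx. Term by term:
    ∫_0^5/2 4*x^4 dx = 625/8;  ∫_0^5/2 -40*x^3/3 dx = -3125/24;  ∫_0^5/2 100*x^2/9 dx = 3125/54.
  Sum: 625/8 − 3125/24 + 3125/54 = 625/108.
∫_0^5/2 u² dx = 15625/6048, so ||u||_L² = 125*sqrt(42)/504.
∫_0^5/2 (u')² dx = 625/108, so ||u'||_L² = 25*sqrt(3)/18.
Ratio ||u||_L² / ||u'||_L² = 5*sqrt(14)/28.
Sharp Poincaré constant on H^1_0(0, 5/2) is C_P = L/π = 5/(2*π), achieved by sin(2*π/5·x).
A polynomial bump cannot attain the sharp Poincaré constant (only the first sine eigenfunction does), so the ratio is strictly less than C_P, consistent with ||u||_L² ≤ C_P ||u'||_L².


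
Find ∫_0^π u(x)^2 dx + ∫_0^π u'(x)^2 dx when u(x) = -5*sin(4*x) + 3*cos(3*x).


||u||_{H^1(0,π)}^2 = -2400/7 + 515*π/2

u'(x) = -9*sin(3*x) - 20*cos(4*x).
Expand u² and (u')² and integrate term by term on (0, π), using: for integers n ≥ 1, ∫_0^π sin²(nx) dx = ∫_0^π cos²(nx) dx = π/2; for n ≠ n', ∫_0^π sin(nx)sin(n'x) dx = ∫_0^π cos(nx)cos(n'x) dx = 0; and by product-to-sum, ∫_0^π sin(nx)cos(n'x) dx = ½∫_0^π [sin((n+n')x) + sin((n−n')x)] dx, which is 0 when n+n' is even and 2n/(n²−n'²) when n+n' is odd (it need not vanish on (0, π)).
  u² squared terms: (-5)²·∫sin(4x)² dx = 25·π/2 = 25*π/2;  (3)²·∫cos(3x)² dx = 9·π/2 = 9*π/2.
  u² cross terms: 2·(-5)·(3)·∫sin(4x)·cos(3x) dx = -30·(8/7) = -240/7.
  So ∫_0^π u² dx = 25*π/2 + 9*π/2 − 240/7 = -240/7 + 17*π.
  (u')² squared terms: (-20)²·∫cos(4x)² dx = 400·π/2 = 200*π;  (-9)²·∫sin(3x)² dx = 81·π/2 = 81*π/2.
  (u')² cross terms: 2·(-20)·(-9)·∫cos(4x)·sin(3x) dx = 360·(-6/7) = -2160/7.
  So ∫_0^π (u')² dx = 200*π + 81*π/2 − 2160/7 = -2160/7 + 481*π/2.
||u||_{H^1}^2 = (-240/7 + 17*π) + (-2160/7 + 481*π/2) = -2400/7 + 515*π/2.


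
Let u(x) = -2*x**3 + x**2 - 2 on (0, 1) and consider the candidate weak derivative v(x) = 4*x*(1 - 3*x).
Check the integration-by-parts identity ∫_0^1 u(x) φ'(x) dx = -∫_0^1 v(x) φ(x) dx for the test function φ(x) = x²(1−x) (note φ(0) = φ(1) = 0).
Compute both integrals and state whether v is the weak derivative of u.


LHS = 1/10, RHS = 1/5. No, v is not the weak derivative of u.

u(x) = -2*x**3 + x**2 - 2, classical derivative u'(x) = -6*x**2 + 2*x.
φ(x) = x²(1−x), so φ'(x) = x*(2 - 3*x).
Note φ(0) = φ(1) = 0, so the boundary term u·φ vanishes.
LHS = ∫_0^1 u(x) φ'(x) dx = ∫_0^1 (6*x^5 - 7*x^4 + 2*x^3 + 6*x^2 - 4*x) dx. Term by term:
  ∫_0^1 6*x^5 dx = 1;  ∫_0^1 -7*x^4 dx = -7/5;  ∫_0^1 2*x^3 dx = 1/2;
  ∫_0^1 6*x^2 dx = 2;  ∫_0^1 -4*x dx = -2.
Sum: 1 − 7/5 + 1/2 + 2 − 2 = 1/10.
So LHS = 1/10.
∫_0^1 v(x) φ(x) dx = ∫_0^1 (12*x^5 - 16*x^4 + 4*x^3) dx. Term by term:
  ∫_0^1 12*x^5 dx = 2;  ∫_0^1 -16*x^4 dx = -16/5;  ∫_0^1 4*x^3 dx = 1.
Sum: 2 − 16/5 + 1 = -1/5.
So RHS = -∫_0^1 v(x) φ(x) dx = 1/5.
LHS − RHS = -1/10 ≠ 0, so the identity fails.
(For a valid weak derivative the identity must hold for EVERY test function, in particular this one. The failure shows v is NOT the weak derivative of u.)
Correct weak derivative would be u'(x) = -6*x**2 + 2*x.
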